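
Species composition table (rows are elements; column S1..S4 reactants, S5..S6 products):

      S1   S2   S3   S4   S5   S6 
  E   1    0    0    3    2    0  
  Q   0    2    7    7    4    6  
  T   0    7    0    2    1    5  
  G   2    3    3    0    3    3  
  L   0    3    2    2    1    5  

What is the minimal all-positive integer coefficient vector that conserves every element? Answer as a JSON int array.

Coefficients: [6, 1, 2, 2, 6, 1]

E: 6·1+1·0+2·0+2·3 = 12 | 6·2+1·0 = 12
Q: 6·0+1·2+2·7+2·7 = 30 | 6·4+1·6 = 30
T: 6·0+1·7+2·0+2·2 = 11 | 6·1+1·5 = 11
G: 6·2+1·3+2·3+2·0 = 21 | 6·3+1·3 = 21
L: 6·0+1·3+2·2+2·2 = 11 | 6·1+1·5 = 11
gcd(6,1,2,2,6,1) = 1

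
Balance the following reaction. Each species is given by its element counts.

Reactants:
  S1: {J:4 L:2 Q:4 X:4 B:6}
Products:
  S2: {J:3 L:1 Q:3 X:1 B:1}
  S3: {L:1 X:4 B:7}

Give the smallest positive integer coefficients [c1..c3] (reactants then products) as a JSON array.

Coefficients: [3, 4, 2]

J: 3·4 = 12 | 4·3+2·0 = 12
L: 3·2 = 6 | 4·1+2·1 = 6
Q: 3·4 = 12 | 4·3+2·0 = 12
X: 3·4 = 12 | 4·1+2·4 = 12
B: 3·6 = 18 | 4·1+2·7 = 18
gcd(3,4,2) = 1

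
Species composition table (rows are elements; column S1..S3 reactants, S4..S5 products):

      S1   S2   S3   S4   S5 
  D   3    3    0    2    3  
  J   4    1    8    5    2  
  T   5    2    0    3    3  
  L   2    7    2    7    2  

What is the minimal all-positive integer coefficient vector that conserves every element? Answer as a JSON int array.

D: 3·3+3·3+1·0 = 18 | 3·2+4·3 = 18
J: 3·4+3·1+1·8 = 23 | 3·5+4·2 = 23
T: 3·5+3·2+1·0 = 21 | 3·3+4·3 = 21
L: 3·2+3·7+1·2 = 29 | 3·7+4·2 = 29
gcd(3,3,1,3,4) = 1

Coefficients: [3, 3, 1, 3, 4]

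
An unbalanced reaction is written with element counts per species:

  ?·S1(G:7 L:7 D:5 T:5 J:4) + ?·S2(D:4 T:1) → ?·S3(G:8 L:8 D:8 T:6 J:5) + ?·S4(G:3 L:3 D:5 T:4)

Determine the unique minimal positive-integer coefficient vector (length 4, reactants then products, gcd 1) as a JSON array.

G: 5·7+3·0 = 35 | 4·8+1·3 = 35
L: 5·7+3·0 = 35 | 4·8+1·3 = 35
D: 5·5+3·4 = 37 | 4·8+1·5 = 37
T: 5·5+3·1 = 28 | 4·6+1·4 = 28
J: 5·4+3·0 = 20 | 4·5+1·0 = 20
gcd(5,3,4,1) = 1

Coefficients: [5, 3, 4, 1]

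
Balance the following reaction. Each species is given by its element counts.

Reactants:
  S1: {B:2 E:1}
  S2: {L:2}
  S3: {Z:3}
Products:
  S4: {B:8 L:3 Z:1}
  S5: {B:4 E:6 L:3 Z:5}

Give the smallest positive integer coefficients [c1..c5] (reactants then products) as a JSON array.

B: 6·2+3·0+2·0 = 12 | 1·8+1·4 = 12
E: 6·1+3·0+2·0 = 6 | 1·0+1·6 = 6
L: 6·0+3·2+2·0 = 6 | 1·3+1·3 = 6
Z: 6·0+3·0+2·3 = 6 | 1·1+1·5 = 6
gcd(6,3,2,1,1) = 1

Coefficients: [6, 3, 2, 1, 1]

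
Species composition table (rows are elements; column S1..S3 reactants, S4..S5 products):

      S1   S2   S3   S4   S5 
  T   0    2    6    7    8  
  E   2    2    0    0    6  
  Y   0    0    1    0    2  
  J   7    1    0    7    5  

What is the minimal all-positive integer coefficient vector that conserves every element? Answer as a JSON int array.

T: 3·0+3·2+4·6 = 30 | 2·7+2·8 = 30
E: 3·2+3·2+4·0 = 12 | 2·0+2·6 = 12
Y: 3·0+3·0+4·1 = 4 | 2·0+2·2 = 4
J: 3·7+3·1+4·0 = 24 | 2·7+2·5 = 24
gcd(3,3,4,2,2) = 1

Coefficients: [3, 3, 4, 2, 2]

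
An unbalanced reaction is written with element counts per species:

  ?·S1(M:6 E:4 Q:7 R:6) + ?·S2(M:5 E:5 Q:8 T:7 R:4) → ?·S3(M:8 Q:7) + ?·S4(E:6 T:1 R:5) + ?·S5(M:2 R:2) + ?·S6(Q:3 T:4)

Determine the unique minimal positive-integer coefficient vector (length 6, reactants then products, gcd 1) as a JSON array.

Coefficients: [1, 4, 3, 4, 1, 6]

M: 1·6+4·5 = 26 | 3·8+4·0+1·2+6·0 = 26
E: 1·4+4·5 = 24 | 3·0+4·6+1·0+6·0 = 24
Q: 1·7+4·8 = 39 | 3·7+4·0+1·0+6·3 = 39
T: 1·0+4·7 = 28 | 3·0+4·1+1·0+6·4 = 28
R: 1·6+4·4 = 22 | 3·0+4·5+1·2+6·0 = 22
gcd(1,4,3,4,1,6) = 1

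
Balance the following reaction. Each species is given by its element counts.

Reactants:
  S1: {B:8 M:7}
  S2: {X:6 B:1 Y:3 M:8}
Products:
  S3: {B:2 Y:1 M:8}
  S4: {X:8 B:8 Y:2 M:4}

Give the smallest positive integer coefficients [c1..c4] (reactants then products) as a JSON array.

X: 4·0+4·6 = 24 | 6·0+3·8 = 24
B: 4·8+4·1 = 36 | 6·2+3·8 = 36
Y: 4·0+4·3 = 12 | 6·1+3·2 = 12
M: 4·7+4·8 = 60 | 6·8+3·4 = 60
gcd(4,4,6,3) = 1

Coefficients: [4, 4, 6, 3]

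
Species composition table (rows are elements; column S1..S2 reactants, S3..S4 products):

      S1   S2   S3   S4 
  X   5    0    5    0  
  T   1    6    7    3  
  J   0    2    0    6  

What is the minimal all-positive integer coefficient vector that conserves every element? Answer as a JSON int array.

Coefficients: [5, 6, 5, 2]

X: 5·5+6·0 = 25 | 5·5+2·0 = 25
T: 5·1+6·6 = 41 | 5·7+2·3 = 41
J: 5·0+6·2 = 12 | 5·0+2·6 = 12
gcd(5,6,5,2) = 1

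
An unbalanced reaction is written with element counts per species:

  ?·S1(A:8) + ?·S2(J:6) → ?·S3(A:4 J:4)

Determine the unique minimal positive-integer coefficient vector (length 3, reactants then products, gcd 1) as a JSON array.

Coefficients: [3, 4, 6]

A: 3·8+4·0 = 24 | 6·4 = 24
J: 3·0+4·6 = 24 | 6·4 = 24
gcd(3,4,6) = 1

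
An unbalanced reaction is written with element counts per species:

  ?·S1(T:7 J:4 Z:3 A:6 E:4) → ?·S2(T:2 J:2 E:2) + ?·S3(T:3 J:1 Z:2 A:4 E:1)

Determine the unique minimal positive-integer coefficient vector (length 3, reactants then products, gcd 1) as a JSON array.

Coefficients: [4, 5, 6]

T: 4·7 = 28 | 5·2+6·3 = 28
J: 4·4 = 16 | 5·2+6·1 = 16
Z: 4·3 = 12 | 5·0+6·2 = 12
A: 4·6 = 24 | 5·0+6·4 = 24
E: 4·4 = 16 | 5·2+6·1 = 16
gcd(4,5,6) = 1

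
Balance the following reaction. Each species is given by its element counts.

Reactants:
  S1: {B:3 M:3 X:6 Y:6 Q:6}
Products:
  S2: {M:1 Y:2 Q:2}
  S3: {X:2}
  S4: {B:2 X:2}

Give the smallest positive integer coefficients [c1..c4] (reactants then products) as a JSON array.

B: 2·3 = 6 | 6·0+3·0+3·2 = 6
M: 2·3 = 6 | 6·1+3·0+3·0 = 6
X: 2·6 = 12 | 6·0+3·2+3·2 = 12
Y: 2·6 = 12 | 6·2+3·0+3·0 = 12
Q: 2·6 = 12 | 6·2+3·0+3·0 = 12
gcd(2,6,3,3) = 1

Coefficients: [2, 6, 3, 3]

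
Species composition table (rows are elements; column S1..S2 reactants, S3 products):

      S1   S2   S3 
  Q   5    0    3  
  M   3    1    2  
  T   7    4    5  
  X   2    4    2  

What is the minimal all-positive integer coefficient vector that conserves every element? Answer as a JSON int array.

Coefficients: [3, 1, 5]

Q: 3·5+1·0 = 15 | 5·3 = 15
M: 3·3+1·1 = 10 | 5·2 = 10
T: 3·7+1·4 = 25 | 5·5 = 25
X: 3·2+1·4 = 10 | 5·2 = 10
gcd(3,1,5) = 1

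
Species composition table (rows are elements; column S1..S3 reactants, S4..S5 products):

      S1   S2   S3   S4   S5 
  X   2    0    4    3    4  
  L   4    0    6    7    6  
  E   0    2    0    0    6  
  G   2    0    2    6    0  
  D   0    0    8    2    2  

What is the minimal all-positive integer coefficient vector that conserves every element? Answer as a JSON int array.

Coefficients: [5, 6, 1, 2, 2]

X: 5·2+6·0+1·4 = 14 | 2·3+2·4 = 14
L: 5·4+6·0+1·6 = 26 | 2·7+2·6 = 26
E: 5·0+6·2+1·0 = 12 | 2·0+2·6 = 12
G: 5·2+6·0+1·2 = 12 | 2·6+2·0 = 12
D: 5·0+6·0+1·8 = 8 | 2·2+2·2 = 8
gcd(5,6,1,2,2) = 1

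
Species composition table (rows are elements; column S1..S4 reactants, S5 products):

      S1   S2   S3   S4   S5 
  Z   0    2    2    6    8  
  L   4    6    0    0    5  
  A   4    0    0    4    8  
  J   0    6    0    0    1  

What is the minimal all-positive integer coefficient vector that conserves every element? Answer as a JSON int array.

Coefficients: [6, 1, 5, 6, 6]

Z: 6·0+1·2+5·2+6·6 = 48 | 6·8 = 48
L: 6·4+1·6+5·0+6·0 = 30 | 6·5 = 30
A: 6·4+1·0+5·0+6·4 = 48 | 6·8 = 48
J: 6·0+1·6+5·0+6·0 = 6 | 6·1 = 6
gcd(6,1,5,6,6) = 1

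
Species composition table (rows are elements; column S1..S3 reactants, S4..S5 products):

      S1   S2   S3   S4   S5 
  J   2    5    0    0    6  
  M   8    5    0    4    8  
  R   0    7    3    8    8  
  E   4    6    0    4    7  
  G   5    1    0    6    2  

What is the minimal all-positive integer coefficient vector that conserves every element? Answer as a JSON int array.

Coefficients: [2, 4, 4, 1, 4]

J: 2·2+4·5+4·0 = 24 | 1·0+4·6 = 24
M: 2·8+4·5+4·0 = 36 | 1·4+4·8 = 36
R: 2·0+4·7+4·3 = 40 | 1·8+4·8 = 40
E: 2·4+4·6+4·0 = 32 | 1·4+4·7 = 32
G: 2·5+4·1+4·0 = 14 | 1·6+4·2 = 14
gcd(2,4,4,1,4) = 1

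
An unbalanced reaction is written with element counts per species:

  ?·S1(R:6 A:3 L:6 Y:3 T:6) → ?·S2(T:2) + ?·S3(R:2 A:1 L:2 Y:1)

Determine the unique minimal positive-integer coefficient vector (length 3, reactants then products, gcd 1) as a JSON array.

R: 1·6 = 6 | 3·0+3·2 = 6
A: 1·3 = 3 | 3·0+3·1 = 3
L: 1·6 = 6 | 3·0+3·2 = 6
Y: 1·3 = 3 | 3·0+3·1 = 3
T: 1·6 = 6 | 3·2+3·0 = 6
gcd(1,3,3) = 1

Coefficients: [1, 3, 3]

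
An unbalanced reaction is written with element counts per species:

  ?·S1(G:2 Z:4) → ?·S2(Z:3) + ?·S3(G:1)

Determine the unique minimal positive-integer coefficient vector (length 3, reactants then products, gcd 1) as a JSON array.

Coefficients: [3, 4, 6]

G: 3·2 = 6 | 4·0+6·1 = 6
Z: 3·4 = 12 | 4·3+6·0 = 12
gcd(3,4,6) = 1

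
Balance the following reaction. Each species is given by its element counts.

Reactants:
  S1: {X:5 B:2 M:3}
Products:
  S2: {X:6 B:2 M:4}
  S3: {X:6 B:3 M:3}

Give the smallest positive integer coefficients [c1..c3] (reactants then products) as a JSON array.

Coefficients: [6, 3, 2]

X: 6·5 = 30 | 3·6+2·6 = 30
B: 6·2 = 12 | 3·2+2·3 = 12
M: 6·3 = 18 | 3·4+2·3 = 18
gcd(6,3,2) = 1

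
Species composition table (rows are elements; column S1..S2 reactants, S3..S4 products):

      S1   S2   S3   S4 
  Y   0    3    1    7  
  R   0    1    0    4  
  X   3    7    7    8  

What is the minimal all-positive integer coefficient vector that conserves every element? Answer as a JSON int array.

Coefficients: [5, 4, 5, 1]

Y: 5·0+4·3 = 12 | 5·1+1·7 = 12
R: 5·0+4·1 = 4 | 5·0+1·4 = 4
X: 5·3+4·7 = 43 | 5·7+1·8 = 43
gcd(5,4,5,1) = 1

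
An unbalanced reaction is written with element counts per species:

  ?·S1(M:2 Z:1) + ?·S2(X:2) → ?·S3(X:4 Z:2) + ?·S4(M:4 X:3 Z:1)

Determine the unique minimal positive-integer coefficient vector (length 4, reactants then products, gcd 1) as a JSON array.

M: 4·2+5·0 = 8 | 1·0+2·4 = 8
X: 4·0+5·2 = 10 | 1·4+2·3 = 10
Z: 4·1+5·0 = 4 | 1·2+2·1 = 4
gcd(4,5,1,2) = 1

Coefficients: [4, 5, 1, 2]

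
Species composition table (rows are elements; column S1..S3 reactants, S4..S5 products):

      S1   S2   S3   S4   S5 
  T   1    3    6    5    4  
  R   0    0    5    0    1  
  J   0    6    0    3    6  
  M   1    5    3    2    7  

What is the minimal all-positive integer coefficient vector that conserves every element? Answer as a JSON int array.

T: 6·1+6·3+1·6 = 30 | 2·5+5·4 = 30
R: 6·0+6·0+1·5 = 5 | 2·0+5·1 = 5
J: 6·0+6·6+1·0 = 36 | 2·3+5·6 = 36
M: 6·1+6·5+1·3 = 39 | 2·2+5·7 = 39
gcd(6,6,1,2,5) = 1

Coefficients: [6, 6, 1, 2, 5]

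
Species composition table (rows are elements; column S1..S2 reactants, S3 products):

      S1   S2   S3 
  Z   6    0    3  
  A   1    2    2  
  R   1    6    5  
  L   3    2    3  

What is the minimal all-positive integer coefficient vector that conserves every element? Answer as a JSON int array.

Z: 2·6+3·0 = 12 | 4·3 = 12
A: 2·1+3·2 = 8 | 4·2 = 8
R: 2·1+3·6 = 20 | 4·5 = 20
L: 2·3+3·2 = 12 | 4·3 = 12
gcd(2,3,4) = 1

Coefficients: [2, 3, 4]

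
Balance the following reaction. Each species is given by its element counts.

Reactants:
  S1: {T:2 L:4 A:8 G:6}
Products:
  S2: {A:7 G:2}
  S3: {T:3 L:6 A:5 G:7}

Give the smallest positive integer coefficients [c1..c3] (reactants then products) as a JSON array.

T: 3·2 = 6 | 2·0+2·3 = 6
L: 3·4 = 12 | 2·0+2·6 = 12
A: 3·8 = 24 | 2·7+2·5 = 24
G: 3·6 = 18 | 2·2+2·7 = 18
gcd(3,2,2) = 1

Coefficients: [3, 2, 2]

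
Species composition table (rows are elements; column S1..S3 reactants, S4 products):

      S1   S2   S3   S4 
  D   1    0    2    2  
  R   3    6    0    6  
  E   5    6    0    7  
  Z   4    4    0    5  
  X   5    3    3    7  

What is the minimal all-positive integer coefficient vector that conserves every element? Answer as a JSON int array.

Coefficients: [2, 3, 3, 4]

D: 2·1+3·0+3·2 = 8 | 4·2 = 8
R: 2·3+3·6+3·0 = 24 | 4·6 = 24
E: 2·5+3·6+3·0 = 28 | 4·7 = 28
Z: 2·4+3·4+3·0 = 20 | 4·5 = 20
X: 2·5+3·3+3·3 = 28 | 4·7 = 28
gcd(2,3,3,4) = 1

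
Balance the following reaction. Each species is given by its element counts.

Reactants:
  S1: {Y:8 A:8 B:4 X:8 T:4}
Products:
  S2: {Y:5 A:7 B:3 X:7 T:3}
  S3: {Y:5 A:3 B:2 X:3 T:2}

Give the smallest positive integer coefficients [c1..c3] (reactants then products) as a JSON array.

Coefficients: [5, 4, 4]

Y: 5·8 = 40 | 4·5+4·5 = 40
A: 5·8 = 40 | 4·7+4·3 = 40
B: 5·4 = 20 | 4·3+4·2 = 20
X: 5·8 = 40 | 4·7+4·3 = 40
T: 5·4 = 20 | 4·3+4·2 = 20
gcd(5,4,4) = 1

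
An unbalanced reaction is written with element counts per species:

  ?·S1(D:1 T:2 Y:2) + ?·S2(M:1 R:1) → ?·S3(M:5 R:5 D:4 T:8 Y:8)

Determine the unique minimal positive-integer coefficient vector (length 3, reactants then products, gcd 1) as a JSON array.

Coefficients: [4, 5, 1]

M: 4·0+5·1 = 5 | 1·5 = 5
R: 4·0+5·1 = 5 | 1·5 = 5
D: 4·1+5·0 = 4 | 1·4 = 4
T: 4·2+5·0 = 8 | 1·8 = 8
Y: 4·2+5·0 = 8 | 1·8 = 8
gcd(4,5,1) = 1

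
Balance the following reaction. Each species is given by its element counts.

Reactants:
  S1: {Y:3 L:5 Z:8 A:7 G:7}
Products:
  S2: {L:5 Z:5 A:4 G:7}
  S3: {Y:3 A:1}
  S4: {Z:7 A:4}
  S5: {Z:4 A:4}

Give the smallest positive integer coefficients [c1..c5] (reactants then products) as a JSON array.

Coefficients: [6, 6, 6, 2, 1]

Y: 6·3 = 18 | 6·0+6·3+2·0+1·0 = 18
L: 6·5 = 30 | 6·5+6·0+2·0+1·0 = 30
Z: 6·8 = 48 | 6·5+6·0+2·7+1·4 = 48
A: 6·7 = 42 | 6·4+6·1+2·4+1·4 = 42
G: 6·7 = 42 | 6·7+6·0+2·0+1·0 = 42
gcd(6,6,6,2,1) = 1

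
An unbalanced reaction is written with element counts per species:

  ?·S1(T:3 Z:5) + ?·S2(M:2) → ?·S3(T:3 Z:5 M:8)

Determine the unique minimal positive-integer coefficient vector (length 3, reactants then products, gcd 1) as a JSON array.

T: 1·3+4·0 = 3 | 1·3 = 3
Z: 1·5+4·0 = 5 | 1·5 = 5
M: 1·0+4·2 = 8 | 1·8 = 8
gcd(1,4,1) = 1

Coefficients: [1, 4, 1]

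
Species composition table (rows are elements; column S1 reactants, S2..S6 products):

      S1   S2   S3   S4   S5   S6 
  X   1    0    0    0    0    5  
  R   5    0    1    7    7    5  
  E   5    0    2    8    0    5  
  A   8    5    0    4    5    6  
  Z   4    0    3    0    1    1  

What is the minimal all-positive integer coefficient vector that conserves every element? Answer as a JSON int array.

X: 5·1 = 5 | 5·0+6·0+1·0+1·0+1·5 = 5
R: 5·5 = 25 | 5·0+6·1+1·7+1·7+1·5 = 25
E: 5·5 = 25 | 5·0+6·2+1·8+1·0+1·5 = 25
A: 5·8 = 40 | 5·5+6·0+1·4+1·5+1·6 = 40
Z: 5·4 = 20 | 5·0+6·3+1·0+1·1+1·1 = 20
gcd(5,5,6,1,1,1) = 1

Coefficients: [5, 5, 6, 1, 1, 1]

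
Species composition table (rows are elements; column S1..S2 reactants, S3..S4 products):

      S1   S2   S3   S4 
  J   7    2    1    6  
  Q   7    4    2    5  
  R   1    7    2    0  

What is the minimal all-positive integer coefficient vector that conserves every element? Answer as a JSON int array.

J: 3·7+1·2 = 23 | 5·1+3·6 = 23
Q: 3·7+1·4 = 25 | 5·2+3·5 = 25
R: 3·1+1·7 = 10 | 5·2+3·0 = 10
gcd(3,1,5,3) = 1

Coefficients: [3, 1, 5, 3]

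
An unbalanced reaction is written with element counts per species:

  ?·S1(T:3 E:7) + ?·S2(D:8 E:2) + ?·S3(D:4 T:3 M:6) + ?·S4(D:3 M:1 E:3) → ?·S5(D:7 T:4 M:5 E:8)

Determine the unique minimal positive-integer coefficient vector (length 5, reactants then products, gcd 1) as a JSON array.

D: 4·0+1·8+4·4+6·3 = 42 | 6·7 = 42
T: 4·3+1·0+4·3+6·0 = 24 | 6·4 = 24
M: 4·0+1·0+4·6+6·1 = 30 | 6·5 = 30
E: 4·7+1·2+4·0+6·3 = 48 | 6·8 = 48
gcd(4,1,4,6,6) = 1

Coefficients: [4, 1, 4, 6, 6]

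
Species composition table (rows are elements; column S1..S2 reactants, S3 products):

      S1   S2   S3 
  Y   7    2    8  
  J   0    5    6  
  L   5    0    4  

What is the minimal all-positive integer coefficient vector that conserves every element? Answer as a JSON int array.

Coefficients: [4, 6, 5]

Y: 4·7+6·2 = 40 | 5·8 = 40
J: 4·0+6·5 = 30 | 5·6 = 30
L: 4·5+6·0 = 20 | 5·4 = 20
gcd(4,6,5) = 1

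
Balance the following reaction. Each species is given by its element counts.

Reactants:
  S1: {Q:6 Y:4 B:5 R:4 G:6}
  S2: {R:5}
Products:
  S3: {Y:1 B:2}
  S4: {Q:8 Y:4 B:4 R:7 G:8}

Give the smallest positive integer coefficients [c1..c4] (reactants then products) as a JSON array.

Q: 4·6+1·0 = 24 | 4·0+3·8 = 24
Y: 4·4+1·0 = 16 | 4·1+3·4 = 16
B: 4·5+1·0 = 20 | 4·2+3·4 = 20
R: 4·4+1·5 = 21 | 4·0+3·7 = 21
G: 4·6+1·0 = 24 | 4·0+3·8 = 24
gcd(4,1,4,3) = 1

Coefficients: [4, 1, 4, 3]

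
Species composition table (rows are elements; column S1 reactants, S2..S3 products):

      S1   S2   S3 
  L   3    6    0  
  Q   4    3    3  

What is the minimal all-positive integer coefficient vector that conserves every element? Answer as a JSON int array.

L: 6·3 = 18 | 3·6+5·0 = 18
Q: 6·4 = 24 | 3·3+5·3 = 24
gcd(6,3,5) = 1

Coefficients: [6, 3, 5]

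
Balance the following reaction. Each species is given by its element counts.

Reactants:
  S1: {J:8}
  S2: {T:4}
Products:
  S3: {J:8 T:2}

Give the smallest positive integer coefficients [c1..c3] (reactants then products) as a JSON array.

Coefficients: [2, 1, 2]

J: 2·8+1·0 = 16 | 2·8 = 16
T: 2·0+1·4 = 4 | 2·2 = 4
gcd(2,1,2) = 1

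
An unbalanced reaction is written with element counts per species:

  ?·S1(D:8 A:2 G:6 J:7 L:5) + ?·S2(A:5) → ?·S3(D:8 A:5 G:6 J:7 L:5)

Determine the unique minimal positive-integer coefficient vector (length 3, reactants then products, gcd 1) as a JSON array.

D: 5·8+3·0 = 40 | 5·8 = 40
A: 5·2+3·5 = 25 | 5·5 = 25
G: 5·6+3·0 = 30 | 5·6 = 30
J: 5·7+3·0 = 35 | 5·7 = 35
L: 5·5+3·0 = 25 | 5·5 = 25
gcd(5,3,5) = 1

Coefficients: [5, 3, 5]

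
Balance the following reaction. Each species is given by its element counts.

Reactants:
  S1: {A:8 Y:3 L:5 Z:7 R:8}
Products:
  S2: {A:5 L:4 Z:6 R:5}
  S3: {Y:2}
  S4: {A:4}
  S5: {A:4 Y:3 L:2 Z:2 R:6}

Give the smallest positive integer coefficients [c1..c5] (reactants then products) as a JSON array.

A: 4·8 = 32 | 4·5+3·0+1·4+2·4 = 32
Y: 4·3 = 12 | 4·0+3·2+1·0+2·3 = 12
L: 4·5 = 20 | 4·4+3·0+1·0+2·2 = 20
Z: 4·7 = 28 | 4·6+3·0+1·0+2·2 = 28
R: 4·8 = 32 | 4·5+3·0+1·0+2·6 = 32
gcd(4,4,3,1,2) = 1

Coefficients: [4, 4, 3, 1, 2]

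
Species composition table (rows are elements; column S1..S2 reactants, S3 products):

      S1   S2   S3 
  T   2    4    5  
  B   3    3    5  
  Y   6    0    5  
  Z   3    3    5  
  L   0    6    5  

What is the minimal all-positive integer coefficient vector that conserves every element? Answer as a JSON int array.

Coefficients: [5, 5, 6]

T: 5·2+5·4 = 30 | 6·5 = 30
B: 5·3+5·3 = 30 | 6·5 = 30
Y: 5·6+5·0 = 30 | 6·5 = 30
Z: 5·3+5·3 = 30 | 6·5 = 30
L: 5·0+5·6 = 30 | 6·5 = 30
gcd(5,5,6) = 1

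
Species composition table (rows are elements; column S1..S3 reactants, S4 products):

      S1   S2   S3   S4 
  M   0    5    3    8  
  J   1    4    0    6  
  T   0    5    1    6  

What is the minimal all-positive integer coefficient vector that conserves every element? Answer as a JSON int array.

M: 2·0+1·5+1·3 = 8 | 1·8 = 8
J: 2·1+1·4+1·0 = 6 | 1·6 = 6
T: 2·0+1·5+1·1 = 6 | 1·6 = 6
gcd(2,1,1,1) = 1

Coefficients: [2, 1, 1, 1]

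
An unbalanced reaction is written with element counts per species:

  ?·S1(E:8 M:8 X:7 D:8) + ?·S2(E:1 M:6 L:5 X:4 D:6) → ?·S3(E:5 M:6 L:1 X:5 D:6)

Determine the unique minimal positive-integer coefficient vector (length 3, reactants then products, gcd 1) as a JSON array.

Coefficients: [3, 1, 5]

E: 3·8+1·1 = 25 | 5·5 = 25
M: 3·8+1·6 = 30 | 5·6 = 30
L: 3·0+1·5 = 5 | 5·1 = 5
X: 3·7+1·4 = 25 | 5·5 = 25
D: 3·8+1·6 = 30 | 5·6 = 30
gcd(3,1,5) = 1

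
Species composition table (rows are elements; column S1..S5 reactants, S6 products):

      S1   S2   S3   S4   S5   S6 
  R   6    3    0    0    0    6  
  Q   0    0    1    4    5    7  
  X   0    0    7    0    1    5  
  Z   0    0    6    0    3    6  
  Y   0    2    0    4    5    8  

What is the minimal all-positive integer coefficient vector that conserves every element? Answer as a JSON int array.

R: 3·6+4·3+3·0+3·0+4·0 = 30 | 5·6 = 30
Q: 3·0+4·0+3·1+3·4+4·5 = 35 | 5·7 = 35
X: 3·0+4·0+3·7+3·0+4·1 = 25 | 5·5 = 25
Z: 3·0+4·0+3·6+3·0+4·3 = 30 | 5·6 = 30
Y: 3·0+4·2+3·0+3·4+4·5 = 40 | 5·8 = 40
gcd(3,4,3,3,4,5) = 1

Coefficients: [3, 4, 3, 3, 4, 5]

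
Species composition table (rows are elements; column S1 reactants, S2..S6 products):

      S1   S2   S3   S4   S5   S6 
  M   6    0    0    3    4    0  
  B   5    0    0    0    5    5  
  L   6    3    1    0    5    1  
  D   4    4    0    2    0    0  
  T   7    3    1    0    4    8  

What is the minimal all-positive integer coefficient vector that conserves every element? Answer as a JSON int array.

M: 4·6 = 24 | 2·0+2·0+4·3+3·4+1·0 = 24
B: 4·5 = 20 | 2·0+2·0+4·0+3·5+1·5 = 20
L: 4·6 = 24 | 2·3+2·1+4·0+3·5+1·1 = 24
D: 4·4 = 16 | 2·4+2·0+4·2+3·0+1·0 = 16
T: 4·7 = 28 | 2·3+2·1+4·0+3·4+1·8 = 28
gcd(4,2,2,4,3,1) = 1

Coefficients: [4, 2, 2, 4, 3, 1]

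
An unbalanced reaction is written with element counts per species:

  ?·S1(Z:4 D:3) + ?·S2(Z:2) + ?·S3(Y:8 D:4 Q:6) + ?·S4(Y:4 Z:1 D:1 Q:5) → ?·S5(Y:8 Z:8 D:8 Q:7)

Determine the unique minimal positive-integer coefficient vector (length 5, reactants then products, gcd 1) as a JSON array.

Y: 6·0+3·0+3·8+2·4 = 32 | 4·8 = 32
Z: 6·4+3·2+3·0+2·1 = 32 | 4·8 = 32
D: 6·3+3·0+3·4+2·1 = 32 | 4·8 = 32
Q: 6·0+3·0+3·6+2·5 = 28 | 4·7 = 28
gcd(6,3,3,2,4) = 1

Coefficients: [6, 3, 3, 2, 4]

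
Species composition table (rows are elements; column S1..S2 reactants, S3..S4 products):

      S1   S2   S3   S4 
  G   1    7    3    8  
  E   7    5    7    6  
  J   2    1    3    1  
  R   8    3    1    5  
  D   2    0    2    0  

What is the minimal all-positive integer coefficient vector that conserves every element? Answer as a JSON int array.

Coefficients: [1, 6, 1, 5]

G: 1·1+6·7 = 43 | 1·3+5·8 = 43
E: 1·7+6·5 = 37 | 1·7+5·6 = 37
J: 1·2+6·1 = 8 | 1·3+5·1 = 8
R: 1·8+6·3 = 26 | 1·1+5·5 = 26
D: 1·2+6·0 = 2 | 1·2+5·0 = 2
gcd(1,6,1,5) = 1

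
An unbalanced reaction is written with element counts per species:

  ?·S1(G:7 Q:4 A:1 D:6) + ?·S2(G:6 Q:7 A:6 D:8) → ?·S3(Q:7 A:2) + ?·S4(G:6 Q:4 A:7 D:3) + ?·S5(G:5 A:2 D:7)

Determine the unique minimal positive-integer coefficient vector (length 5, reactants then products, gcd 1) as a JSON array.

G: 1·7+4·6 = 31 | 4·0+1·6+5·5 = 31
Q: 1·4+4·7 = 32 | 4·7+1·4+5·0 = 32
A: 1·1+4·6 = 25 | 4·2+1·7+5·2 = 25
D: 1·6+4·8 = 38 | 4·0+1·3+5·7 = 38
gcd(1,4,4,1,5) = 1

Coefficients: [1, 4, 4, 1, 5]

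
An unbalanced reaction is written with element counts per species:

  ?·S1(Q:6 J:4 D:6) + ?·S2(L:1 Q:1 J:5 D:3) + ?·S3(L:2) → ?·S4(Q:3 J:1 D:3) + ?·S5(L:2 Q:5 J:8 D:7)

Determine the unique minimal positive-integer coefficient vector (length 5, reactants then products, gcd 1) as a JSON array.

Coefficients: [5, 6, 3, 2, 6]

L: 5·0+6·1+3·2 = 12 | 2·0+6·2 = 12
Q: 5·6+6·1+3·0 = 36 | 2·3+6·5 = 36
J: 5·4+6·5+3·0 = 50 | 2·1+6·8 = 50
D: 5·6+6·3+3·0 = 48 | 2·3+6·7 = 48
gcd(5,6,3,2,6) = 1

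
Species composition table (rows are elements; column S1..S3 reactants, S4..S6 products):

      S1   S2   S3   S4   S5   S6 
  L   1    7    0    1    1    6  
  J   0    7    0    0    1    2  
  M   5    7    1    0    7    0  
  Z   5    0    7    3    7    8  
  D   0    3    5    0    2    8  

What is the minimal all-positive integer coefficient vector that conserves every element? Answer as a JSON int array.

Coefficients: [5, 1, 3, 1, 5, 1]

L: 5·1+1·7+3·0 = 12 | 1·1+5·1+1·6 = 12
J: 5·0+1·7+3·0 = 7 | 1·0+5·1+1·2 = 7
M: 5·5+1·7+3·1 = 35 | 1·0+5·7+1·0 = 35
Z: 5·5+1·0+3·7 = 46 | 1·3+5·7+1·8 = 46
D: 5·0+1·3+3·5 = 18 | 1·0+5·2+1·8 = 18
gcd(5,1,3,1,5,1) = 1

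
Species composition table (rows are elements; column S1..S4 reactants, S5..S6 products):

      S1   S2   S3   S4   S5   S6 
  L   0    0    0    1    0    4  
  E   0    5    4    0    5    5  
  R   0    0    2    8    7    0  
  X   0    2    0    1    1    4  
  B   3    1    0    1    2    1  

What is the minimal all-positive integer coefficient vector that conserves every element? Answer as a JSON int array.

L: 2·0+3·0+5·0+4·1 = 4 | 6·0+1·4 = 4
E: 2·0+3·5+5·4+4·0 = 35 | 6·5+1·5 = 35
R: 2·0+3·0+5·2+4·8 = 42 | 6·7+1·0 = 42
X: 2·0+3·2+5·0+4·1 = 10 | 6·1+1·4 = 10
B: 2·3+3·1+5·0+4·1 = 13 | 6·2+1·1 = 13
gcd(2,3,5,4,6,1) = 1

Coefficients: [2, 3, 5, 4, 6, 1]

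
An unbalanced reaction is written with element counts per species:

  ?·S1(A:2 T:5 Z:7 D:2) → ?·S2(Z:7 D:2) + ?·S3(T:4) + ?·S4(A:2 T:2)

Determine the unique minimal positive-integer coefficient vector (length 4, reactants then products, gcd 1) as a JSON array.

A: 4·2 = 8 | 4·0+3·0+4·2 = 8
T: 4·5 = 20 | 4·0+3·4+4·2 = 20
Z: 4·7 = 28 | 4·7+3·0+4·0 = 28
D: 4·2 = 8 | 4·2+3·0+4·0 = 8
gcd(4,4,3,4) = 1

Coefficients: [4, 4, 3, 4]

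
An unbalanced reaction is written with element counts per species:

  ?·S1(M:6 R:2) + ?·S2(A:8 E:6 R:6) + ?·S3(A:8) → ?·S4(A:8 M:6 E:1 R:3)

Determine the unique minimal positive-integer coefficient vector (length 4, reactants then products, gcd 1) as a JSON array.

A: 6·0+1·8+5·8 = 48 | 6·8 = 48
M: 6·6+1·0+5·0 = 36 | 6·6 = 36
E: 6·0+1·6+5·0 = 6 | 6·1 = 6
R: 6·2+1·6+5·0 = 18 | 6·3 = 18
gcd(6,1,5,6) = 1

Coefficients: [6, 1, 5, 6]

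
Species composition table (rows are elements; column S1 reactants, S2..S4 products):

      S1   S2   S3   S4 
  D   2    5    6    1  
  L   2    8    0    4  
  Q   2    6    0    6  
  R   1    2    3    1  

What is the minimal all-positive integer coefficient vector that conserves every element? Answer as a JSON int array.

Coefficients: [6, 1, 1, 1]

D: 6·2 = 12 | 1·5+1·6+1·1 = 12
L: 6·2 = 12 | 1·8+1·0+1·4 = 12
Q: 6·2 = 12 | 1·6+1·0+1·6 = 12
R: 6·1 = 6 | 1·2+1·3+1·1 = 6
gcd(6,1,1,1) = 1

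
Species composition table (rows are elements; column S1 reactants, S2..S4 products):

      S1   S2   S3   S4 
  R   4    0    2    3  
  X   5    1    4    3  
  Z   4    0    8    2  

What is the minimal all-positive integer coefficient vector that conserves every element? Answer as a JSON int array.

R: 5·4 = 20 | 3·0+1·2+6·3 = 20
X: 5·5 = 25 | 3·1+1·4+6·3 = 25
Z: 5·4 = 20 | 3·0+1·8+6·2 = 20
gcd(5,3,1,6) = 1

Coefficients: [5, 3, 1, 6]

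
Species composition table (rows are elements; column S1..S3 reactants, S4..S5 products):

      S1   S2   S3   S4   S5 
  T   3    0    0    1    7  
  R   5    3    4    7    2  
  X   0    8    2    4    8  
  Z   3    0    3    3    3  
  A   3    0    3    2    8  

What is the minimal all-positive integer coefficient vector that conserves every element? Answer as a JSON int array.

T: 4·3+3·0+2·0 = 12 | 5·1+1·7 = 12
R: 4·5+3·3+2·4 = 37 | 5·7+1·2 = 37
X: 4·0+3·8+2·2 = 28 | 5·4+1·8 = 28
Z: 4·3+3·0+2·3 = 18 | 5·3+1·3 = 18
A: 4·3+3·0+2·3 = 18 | 5·2+1·8 = 18
gcd(4,3,2,5,1) = 1

Coefficients: [4, 3, 2, 5, 1]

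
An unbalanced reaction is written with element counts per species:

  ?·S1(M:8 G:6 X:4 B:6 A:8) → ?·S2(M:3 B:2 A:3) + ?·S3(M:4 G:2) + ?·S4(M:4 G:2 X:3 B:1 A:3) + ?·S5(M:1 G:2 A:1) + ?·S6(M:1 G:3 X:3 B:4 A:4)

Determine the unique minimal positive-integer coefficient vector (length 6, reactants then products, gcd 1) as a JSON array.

Coefficients: [6, 5, 4, 2, 3, 6]

M: 6·8 = 48 | 5·3+4·4+2·4+3·1+6·1 = 48
G: 6·6 = 36 | 5·0+4·2+2·2+3·2+6·3 = 36
X: 6·4 = 24 | 5·0+4·0+2·3+3·0+6·3 = 24
B: 6·6 = 36 | 5·2+4·0+2·1+3·0+6·4 = 36
A: 6·8 = 48 | 5·3+4·0+2·3+3·1+6·4 = 48
gcd(6,5,4,2,3,6) = 1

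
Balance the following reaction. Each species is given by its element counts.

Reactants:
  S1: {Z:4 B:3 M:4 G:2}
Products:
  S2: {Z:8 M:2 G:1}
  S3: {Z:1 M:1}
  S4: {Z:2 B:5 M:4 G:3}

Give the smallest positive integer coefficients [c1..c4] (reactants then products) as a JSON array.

Z: 5·4 = 20 | 1·8+6·1+3·2 = 20
B: 5·3 = 15 | 1·0+6·0+3·5 = 15
M: 5·4 = 20 | 1·2+6·1+3·4 = 20
G: 5·2 = 10 | 1·1+6·0+3·3 = 10
gcd(5,1,6,3) = 1

Coefficients: [5, 1, 6, 3]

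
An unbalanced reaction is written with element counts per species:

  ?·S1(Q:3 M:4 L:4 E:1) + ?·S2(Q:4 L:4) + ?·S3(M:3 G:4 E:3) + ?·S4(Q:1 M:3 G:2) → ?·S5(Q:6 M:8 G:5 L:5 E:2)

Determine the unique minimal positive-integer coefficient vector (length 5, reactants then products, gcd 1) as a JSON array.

Coefficients: [2, 3, 2, 6, 4]

Q: 2·3+3·4+2·0+6·1 = 24 | 4·6 = 24
M: 2·4+3·0+2·3+6·3 = 32 | 4·8 = 32
G: 2·0+3·0+2·4+6·2 = 20 | 4·5 = 20
L: 2·4+3·4+2·0+6·0 = 20 | 4·5 = 20
E: 2·1+3·0+2·3+6·0 = 8 | 4·2 = 8
gcd(2,3,2,6,4) = 1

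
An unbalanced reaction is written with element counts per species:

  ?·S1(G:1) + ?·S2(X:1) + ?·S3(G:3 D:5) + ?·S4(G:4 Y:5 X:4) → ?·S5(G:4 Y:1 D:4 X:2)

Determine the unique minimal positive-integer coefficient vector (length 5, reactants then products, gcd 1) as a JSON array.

G: 4·1+6·0+4·3+1·4 = 20 | 5·4 = 20
Y: 4·0+6·0+4·0+1·5 = 5 | 5·1 = 5
D: 4·0+6·0+4·5+1·0 = 20 | 5·4 = 20
X: 4·0+6·1+4·0+1·4 = 10 | 5·2 = 10
gcd(4,6,4,1,5) = 1

Coefficients: [4, 6, 4, 1, 5]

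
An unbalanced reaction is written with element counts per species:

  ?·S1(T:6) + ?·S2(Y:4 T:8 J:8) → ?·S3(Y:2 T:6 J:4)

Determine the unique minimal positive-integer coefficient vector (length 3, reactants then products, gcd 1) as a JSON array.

Y: 2·0+3·4 = 12 | 6·2 = 12
T: 2·6+3·8 = 36 | 6·6 = 36
J: 2·0+3·8 = 24 | 6·4 = 24
gcd(2,3,6) = 1

Coefficients: [2, 3, 6]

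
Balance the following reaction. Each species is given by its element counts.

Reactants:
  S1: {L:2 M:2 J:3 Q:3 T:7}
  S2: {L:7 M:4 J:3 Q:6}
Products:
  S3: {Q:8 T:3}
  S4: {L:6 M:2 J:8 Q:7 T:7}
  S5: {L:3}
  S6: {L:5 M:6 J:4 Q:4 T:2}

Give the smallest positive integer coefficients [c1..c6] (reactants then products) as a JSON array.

Coefficients: [3, 5, 2, 1, 5, 4]

L: 3·2+5·7 = 41 | 2·0+1·6+5·3+4·5 = 41
M: 3·2+5·4 = 26 | 2·0+1·2+5·0+4·6 = 26
J: 3·3+5·3 = 24 | 2·0+1·8+5·0+4·4 = 24
Q: 3·3+5·6 = 39 | 2·8+1·7+5·0+4·4 = 39
T: 3·7+5·0 = 21 | 2·3+1·7+5·0+4·2 = 21
gcd(3,5,2,1,5,4) = 1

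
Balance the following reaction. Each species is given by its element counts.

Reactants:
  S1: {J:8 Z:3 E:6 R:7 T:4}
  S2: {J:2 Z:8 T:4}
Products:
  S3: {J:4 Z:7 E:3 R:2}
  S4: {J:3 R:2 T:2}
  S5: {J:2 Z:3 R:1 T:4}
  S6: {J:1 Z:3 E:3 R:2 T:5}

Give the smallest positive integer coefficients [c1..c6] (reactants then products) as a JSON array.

J: 5·8+6·2 = 52 | 6·4+6·3+3·2+4·1 = 52
Z: 5·3+6·8 = 63 | 6·7+6·0+3·3+4·3 = 63
E: 5·6+6·0 = 30 | 6·3+6·0+3·0+4·3 = 30
R: 5·7+6·0 = 35 | 6·2+6·2+3·1+4·2 = 35
T: 5·4+6·4 = 44 | 6·0+6·2+3·4+4·5 = 44
gcd(5,6,6,6,3,4) = 1

Coefficients: [5, 6, 6, 6, 3, 4]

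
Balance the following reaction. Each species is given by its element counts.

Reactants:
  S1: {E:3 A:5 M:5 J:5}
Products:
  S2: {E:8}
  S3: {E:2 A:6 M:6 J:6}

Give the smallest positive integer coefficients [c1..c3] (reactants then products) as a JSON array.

Coefficients: [6, 1, 5]

E: 6·3 = 18 | 1·8+5·2 = 18
A: 6·5 = 30 | 1·0+5·6 = 30
M: 6·5 = 30 | 1·0+5·6 = 30
J: 6·5 = 30 | 1·0+5·6 = 30
gcd(6,1,5) = 1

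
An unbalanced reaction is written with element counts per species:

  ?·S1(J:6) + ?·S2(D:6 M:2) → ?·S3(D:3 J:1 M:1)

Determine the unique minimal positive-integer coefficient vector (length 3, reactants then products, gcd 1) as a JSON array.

D: 1·0+3·6 = 18 | 6·3 = 18
J: 1·6+3·0 = 6 | 6·1 = 6
M: 1·0+3·2 = 6 | 6·1 = 6
gcd(1,3,6) = 1

Coefficients: [1, 3, 6]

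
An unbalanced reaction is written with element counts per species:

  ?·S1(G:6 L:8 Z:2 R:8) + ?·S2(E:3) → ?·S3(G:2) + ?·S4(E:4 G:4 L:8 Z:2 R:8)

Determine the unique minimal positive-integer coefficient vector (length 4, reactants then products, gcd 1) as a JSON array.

Coefficients: [3, 4, 3, 3]

E: 3·0+4·3 = 12 | 3·0+3·4 = 12
G: 3·6+4·0 = 18 | 3·2+3·4 = 18
L: 3·8+4·0 = 24 | 3·0+3·8 = 24
Z: 3·2+4·0 = 6 | 3·0+3·2 = 6
R: 3·8+4·0 = 24 | 3·0+3·8 = 24
gcd(3,4,3,3) = 1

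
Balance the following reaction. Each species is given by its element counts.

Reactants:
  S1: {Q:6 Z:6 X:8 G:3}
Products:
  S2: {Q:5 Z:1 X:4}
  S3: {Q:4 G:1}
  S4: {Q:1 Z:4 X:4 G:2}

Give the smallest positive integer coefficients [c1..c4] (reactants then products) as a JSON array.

Coefficients: [3, 2, 1, 4]

Q: 3·6 = 18 | 2·5+1·4+4·1 = 18
Z: 3·6 = 18 | 2·1+1·0+4·4 = 18
X: 3·8 = 24 | 2·4+1·0+4·4 = 24
G: 3·3 = 9 | 2·0+1·1+4·2 = 9
gcd(3,2,1,4) = 1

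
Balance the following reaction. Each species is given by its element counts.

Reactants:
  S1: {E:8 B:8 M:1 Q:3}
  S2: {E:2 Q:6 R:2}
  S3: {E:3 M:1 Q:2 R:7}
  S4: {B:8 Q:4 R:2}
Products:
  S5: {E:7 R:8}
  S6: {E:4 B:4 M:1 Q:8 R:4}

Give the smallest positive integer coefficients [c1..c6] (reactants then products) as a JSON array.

E: 2·8+5·2+4·3+1·0 = 38 | 2·7+6·4 = 38
B: 2·8+5·0+4·0+1·8 = 24 | 2·0+6·4 = 24
M: 2·1+5·0+4·1+1·0 = 6 | 2·0+6·1 = 6
Q: 2·3+5·6+4·2+1·4 = 48 | 2·0+6·8 = 48
R: 2·0+5·2+4·7+1·2 = 40 | 2·8+6·4 = 40
gcd(2,5,4,1,2,6) = 1

Coefficients: [2, 5, 4, 1, 2, 6]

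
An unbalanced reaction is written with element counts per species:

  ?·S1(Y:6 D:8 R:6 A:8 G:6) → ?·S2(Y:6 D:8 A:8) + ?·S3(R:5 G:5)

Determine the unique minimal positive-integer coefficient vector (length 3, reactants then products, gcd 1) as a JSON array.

Coefficients: [5, 5, 6]

Y: 5·6 = 30 | 5·6+6·0 = 30
D: 5·8 = 40 | 5·8+6·0 = 40
R: 5·6 = 30 | 5·0+6·5 = 30
A: 5·8 = 40 | 5·8+6·0 = 40
G: 5·6 = 30 | 5·0+6·5 = 30
gcd(5,5,6) = 1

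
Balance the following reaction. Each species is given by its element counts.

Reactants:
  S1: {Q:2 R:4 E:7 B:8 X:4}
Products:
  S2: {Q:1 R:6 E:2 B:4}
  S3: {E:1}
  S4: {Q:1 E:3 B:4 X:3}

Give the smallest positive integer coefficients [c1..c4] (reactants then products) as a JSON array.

Coefficients: [3, 2, 5, 4]

Q: 3·2 = 6 | 2·1+5·0+4·1 = 6
R: 3·4 = 12 | 2·6+5·0+4·0 = 12
E: 3·7 = 21 | 2·2+5·1+4·3 = 21
B: 3·8 = 24 | 2·4+5·0+4·4 = 24
X: 3·4 = 12 | 2·0+5·0+4·3 = 12
gcd(3,2,5,4) = 1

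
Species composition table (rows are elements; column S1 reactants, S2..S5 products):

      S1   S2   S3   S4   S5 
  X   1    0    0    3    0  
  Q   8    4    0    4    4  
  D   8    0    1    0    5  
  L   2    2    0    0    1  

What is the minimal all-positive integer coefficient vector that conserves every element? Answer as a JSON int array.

X: 3·1 = 3 | 1·0+4·0+1·3+4·0 = 3
Q: 3·8 = 24 | 1·4+4·0+1·4+4·4 = 24
D: 3·8 = 24 | 1·0+4·1+1·0+4·5 = 24
L: 3·2 = 6 | 1·2+4·0+1·0+4·1 = 6
gcd(3,1,4,1,4) = 1

Coefficients: [3, 1, 4, 1, 4]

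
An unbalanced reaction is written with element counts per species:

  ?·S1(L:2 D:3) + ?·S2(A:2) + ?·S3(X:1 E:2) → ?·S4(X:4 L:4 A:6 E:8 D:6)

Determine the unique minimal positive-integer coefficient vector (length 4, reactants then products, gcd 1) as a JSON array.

X: 2·0+3·0+4·1 = 4 | 1·4 = 4
L: 2·2+3·0+4·0 = 4 | 1·4 = 4
A: 2·0+3·2+4·0 = 6 | 1·6 = 6
E: 2·0+3·0+4·2 = 8 | 1·8 = 8
D: 2·3+3·0+4·0 = 6 | 1·6 = 6
gcd(2,3,4,1) = 1

Coefficients: [2, 3, 4, 1]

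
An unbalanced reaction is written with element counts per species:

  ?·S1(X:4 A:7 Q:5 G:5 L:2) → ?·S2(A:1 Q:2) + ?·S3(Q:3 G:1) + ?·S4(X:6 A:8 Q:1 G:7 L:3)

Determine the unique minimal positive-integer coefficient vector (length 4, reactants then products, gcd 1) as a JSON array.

X: 3·4 = 12 | 5·0+1·0+2·6 = 12
A: 3·7 = 21 | 5·1+1·0+2·8 = 21
Q: 3·5 = 15 | 5·2+1·3+2·1 = 15
G: 3·5 = 15 | 5·0+1·1+2·7 = 15
L: 3·2 = 6 | 5·0+1·0+2·3 = 6
gcd(3,5,1,2) = 1

Coefficients: [3, 5, 1, 2]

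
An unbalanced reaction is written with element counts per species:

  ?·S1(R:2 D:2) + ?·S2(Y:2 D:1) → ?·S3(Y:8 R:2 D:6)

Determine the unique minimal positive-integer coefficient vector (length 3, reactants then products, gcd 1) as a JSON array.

Coefficients: [1, 4, 1]

Y: 1·0+4·2 = 8 | 1·8 = 8
R: 1·2+4·0 = 2 | 1·2 = 2
D: 1·2+4·1 = 6 | 1·6 = 6
gcd(1,4,1) = 1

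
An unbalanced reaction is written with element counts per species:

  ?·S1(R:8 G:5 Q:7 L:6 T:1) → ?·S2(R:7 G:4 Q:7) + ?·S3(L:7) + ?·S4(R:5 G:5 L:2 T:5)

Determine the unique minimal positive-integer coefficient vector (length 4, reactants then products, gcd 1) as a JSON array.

Coefficients: [5, 5, 4, 1]

R: 5·8 = 40 | 5·7+4·0+1·5 = 40
G: 5·5 = 25 | 5·4+4·0+1·5 = 25
Q: 5·7 = 35 | 5·7+4·0+1·0 = 35
L: 5·6 = 30 | 5·0+4·7+1·2 = 30
T: 5·1 = 5 | 5·0+4·0+1·5 = 5
gcd(5,5,4,1) = 1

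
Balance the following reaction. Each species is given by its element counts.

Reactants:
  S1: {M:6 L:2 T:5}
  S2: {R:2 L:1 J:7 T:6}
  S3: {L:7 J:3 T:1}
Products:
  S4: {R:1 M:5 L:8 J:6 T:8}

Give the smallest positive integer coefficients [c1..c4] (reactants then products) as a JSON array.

R: 5·0+3·2+5·0 = 6 | 6·1 = 6
M: 5·6+3·0+5·0 = 30 | 6·5 = 30
L: 5·2+3·1+5·7 = 48 | 6·8 = 48
J: 5·0+3·7+5·3 = 36 | 6·6 = 36
T: 5·5+3·6+5·1 = 48 | 6·8 = 48
gcd(5,3,5,6) = 1

Coefficients: [5, 3, 5, 6]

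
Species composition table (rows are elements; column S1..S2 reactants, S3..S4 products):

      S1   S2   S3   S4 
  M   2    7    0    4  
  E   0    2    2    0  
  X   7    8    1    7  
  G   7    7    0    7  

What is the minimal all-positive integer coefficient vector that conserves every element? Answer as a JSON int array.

Coefficients: [3, 2, 2, 5]

M: 3·2+2·7 = 20 | 2·0+5·4 = 20
E: 3·0+2·2 = 4 | 2·2+5·0 = 4
X: 3·7+2·8 = 37 | 2·1+5·7 = 37
G: 3·7+2·7 = 35 | 2·0+5·7 = 35
gcd(3,2,2,5) = 1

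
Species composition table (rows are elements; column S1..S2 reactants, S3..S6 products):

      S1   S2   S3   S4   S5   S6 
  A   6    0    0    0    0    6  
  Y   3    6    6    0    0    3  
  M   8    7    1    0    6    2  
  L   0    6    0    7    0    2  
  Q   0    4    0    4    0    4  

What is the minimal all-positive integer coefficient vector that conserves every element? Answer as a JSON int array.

A: 1·6+5·0 = 6 | 5·0+4·0+6·0+1·6 = 6
Y: 1·3+5·6 = 33 | 5·6+4·0+6·0+1·3 = 33
M: 1·8+5·7 = 43 | 5·1+4·0+6·6+1·2 = 43
L: 1·0+5·6 = 30 | 5·0+4·7+6·0+1·2 = 30
Q: 1·0+5·4 = 20 | 5·0+4·4+6·0+1·4 = 20
gcd(1,5,5,4,6,1) = 1

Coefficients: [1, 5, 5, 4, 6, 1]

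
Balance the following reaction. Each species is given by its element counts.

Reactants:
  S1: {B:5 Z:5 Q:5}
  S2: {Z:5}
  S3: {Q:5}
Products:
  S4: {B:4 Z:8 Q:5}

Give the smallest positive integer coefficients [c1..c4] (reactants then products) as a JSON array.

Coefficients: [4, 4, 1, 5]

B: 4·5+4·0+1·0 = 20 | 5·4 = 20
Z: 4·5+4·5+1·0 = 40 | 5·8 = 40
Q: 4·5+4·0+1·5 = 25 | 5·5 = 25
gcd(4,4,1,5) = 1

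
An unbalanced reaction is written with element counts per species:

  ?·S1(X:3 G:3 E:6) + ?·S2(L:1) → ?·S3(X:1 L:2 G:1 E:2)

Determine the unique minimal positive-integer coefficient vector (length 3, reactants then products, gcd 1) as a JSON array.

Coefficients: [1, 6, 3]

X: 1·3+6·0 = 3 | 3·1 = 3
L: 1·0+6·1 = 6 | 3·2 = 6
G: 1·3+6·0 = 3 | 3·1 = 3
E: 1·6+6·0 = 6 | 3·2 = 6
gcd(1,6,3) = 1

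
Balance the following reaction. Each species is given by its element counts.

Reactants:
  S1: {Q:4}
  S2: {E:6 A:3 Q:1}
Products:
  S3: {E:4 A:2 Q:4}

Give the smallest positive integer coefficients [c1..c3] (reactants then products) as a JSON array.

E: 5·0+4·6 = 24 | 6·4 = 24
A: 5·0+4·3 = 12 | 6·2 = 12
Q: 5·4+4·1 = 24 | 6·4 = 24
gcd(5,4,6) = 1

Coefficients: [5, 4, 6]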